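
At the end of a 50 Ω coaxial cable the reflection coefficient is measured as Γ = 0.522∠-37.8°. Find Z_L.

Z_L ≈ 81.3 − j71.5 Ω

Z_L = Z_0·(1 + Γ)/(1 − Γ) = 50·(1.41 − j0.32)/(0.588 + j0.32)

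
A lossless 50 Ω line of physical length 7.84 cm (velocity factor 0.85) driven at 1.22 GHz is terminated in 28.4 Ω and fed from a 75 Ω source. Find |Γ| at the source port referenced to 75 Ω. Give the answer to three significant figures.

λ = v/f = 0.85·c / 1.22 GHz = 0.209 m
βl = 2π·l/λ = 2π × 0.375 = 135°
tan(βl) = -0.999
Z_in = Z_0·(Z_L + jZ_0·tanβl)/(Z_0 + jZ_L·tanβl) = 42.9 − j25.6 Ω
Γ_s = (Z_in − Z_s)/(Z_in + Z_s) = (-32.1 − j25.6)/(118 − j25.6), |Γ_s| = 0.34

|Γ| ≈ 0.34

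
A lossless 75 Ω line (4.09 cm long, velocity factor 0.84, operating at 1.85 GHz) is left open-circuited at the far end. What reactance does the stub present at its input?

X_in ≈ 24.5 Ω (inductive)

λ = v/f = 0.84·c / 1.85 GHz = 0.136 m
βl = 2π·l/λ = 2π × 0.3 = 108°
tan(βl) = -3.06
For an open-circuited stub, Z_in = −jZ_0·cot(βl) = −jZ_0/tan(βl)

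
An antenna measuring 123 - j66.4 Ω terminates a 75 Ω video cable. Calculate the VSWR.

Γ = (Z_L − Z_0)/(Z_L + Z_0) = (48 − j66.4)/(198 − j66.4)
|Γ| = 81.9/209 = 0.392
VSWR = (1 + |Γ|)/(1 − |Γ|) = 1.39/0.608

VSWR ≈ 2.29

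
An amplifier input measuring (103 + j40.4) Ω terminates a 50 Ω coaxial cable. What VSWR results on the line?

Γ = (Z_L − Z_0)/(Z_L + Z_0) = (53 + j40.4)/(153 + j40.4)
|Γ| = 66.6/158 = 0.421
VSWR = (1 + |Γ|)/(1 − |Γ|) = 1.42/0.579

VSWR ≈ 2.46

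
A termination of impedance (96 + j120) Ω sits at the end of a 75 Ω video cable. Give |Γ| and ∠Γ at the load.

Γ ≈ 0.583 ∠ 45°

Γ = (Z_L − Z_0)/(Z_L + Z_0) = (21 + j120)/(171 + j120)
|Γ| = 122/209 = 0.583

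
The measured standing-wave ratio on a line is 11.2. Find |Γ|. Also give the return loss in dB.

|Γ| = (S − 1)/(S + 1) = (11.2 − 1)/(11.2 + 1) = 10.2/12.2
RL = −20·log₁₀|Γ| = −20·log₁₀(0.836)

|Γ| ≈ 0.836; return loss ≈ 1.56 dB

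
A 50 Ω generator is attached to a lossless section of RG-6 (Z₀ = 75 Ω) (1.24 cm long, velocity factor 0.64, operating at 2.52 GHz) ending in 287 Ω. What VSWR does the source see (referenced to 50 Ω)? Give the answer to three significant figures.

λ = v/f = 0.64·c / 2.52 GHz = 0.0762 m
βl = 2π·l/λ = 2π × 0.163 = 58.6°
tan(βl) = 1.64
Z_in = Z_0·(Z_L + jZ_0·tanβl)/(Z_0 + jZ_L·tanβl) = 26.2 − j41.6 Ω
Γ_s = (Z_in − Z_s)/(Z_in + Z_s) = (-23.8 − j41.6)/(76.2 − j41.6), |Γ_s| = 0.552
VSWR = (1 + |Γ_s|)/(1 − |Γ_s|)

VSWR ≈ 3.46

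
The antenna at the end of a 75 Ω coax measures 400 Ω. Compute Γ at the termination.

Γ = (Z_L − Z_0)/(Z_L + Z_0) = (400 − 75)/(400 + 75) = 325/475

Γ = 0.684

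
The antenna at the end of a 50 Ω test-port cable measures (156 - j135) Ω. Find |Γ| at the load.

|Γ| ≈ 0.697

Γ = (Z_L − Z_0)/(Z_L + Z_0) = (106 − j135)/(206 − j135)
|Γ| = 172/246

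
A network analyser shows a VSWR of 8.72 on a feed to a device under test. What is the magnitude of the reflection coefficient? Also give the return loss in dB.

|Γ| ≈ 0.794; return loss ≈ 2 dB

|Γ| = (S − 1)/(S + 1) = (8.72 − 1)/(8.72 + 1) = 7.72/9.72
RL = −20·log₁₀|Γ| = −20·log₁₀(0.794)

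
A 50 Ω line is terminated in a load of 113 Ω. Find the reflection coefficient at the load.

Γ = 0.387

Γ = (Z_L − Z_0)/(Z_L + Z_0) = (113 − 50)/(113 + 50) = 63/163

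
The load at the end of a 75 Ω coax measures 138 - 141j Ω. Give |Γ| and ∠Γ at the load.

Γ = (Z_L − Z_0)/(Z_L + Z_0) = (63 − j141)/(213 − j141)
|Γ| = 154/255 = 0.605

Γ ≈ 0.605 ∠ -32.4°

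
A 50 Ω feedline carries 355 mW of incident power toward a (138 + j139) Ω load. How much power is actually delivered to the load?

|Γ| = |(88 + j139)/(188 + j139)| = 0.704
|Γ|² = 0.495
P_refl = |Γ|²·P_inc = 176 mW, P_del = (1 − |Γ|²)·P_inc = 179 mW

P_delivered ≈ 179 mW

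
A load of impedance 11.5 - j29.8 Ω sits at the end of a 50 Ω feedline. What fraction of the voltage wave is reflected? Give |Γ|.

|Γ| ≈ 0.712

Γ = (Z_L − Z_0)/(Z_L + Z_0) = (-38.5 − j29.8)/(61.5 − j29.8)
|Γ| = 48.7/68.3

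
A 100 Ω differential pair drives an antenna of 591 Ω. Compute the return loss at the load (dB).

RL ≈ 2.97 dB

Γ = (591 − 100)/(591 + 100) = 0.711
RL = −20·log₁₀|Γ| = −20·log₁₀(0.711)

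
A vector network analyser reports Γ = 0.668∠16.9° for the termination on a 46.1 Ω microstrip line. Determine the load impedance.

Z_L ≈ 152 + j107 Ω

Z_L = Z_0·(1 + Γ)/(1 − Γ) = 46.1·(1.64 + j0.194)/(0.361 − j0.194)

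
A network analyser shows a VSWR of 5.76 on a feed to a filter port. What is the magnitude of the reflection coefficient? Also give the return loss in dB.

|Γ| ≈ 0.704; return loss ≈ 3.05 dB

|Γ| = (S − 1)/(S + 1) = (5.76 − 1)/(5.76 + 1) = 4.76/6.76
RL = −20·log₁₀|Γ| = −20·log₁₀(0.704)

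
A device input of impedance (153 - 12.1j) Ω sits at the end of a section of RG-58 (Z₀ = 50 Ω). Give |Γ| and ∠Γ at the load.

Γ = (Z_L − Z_0)/(Z_L + Z_0) = (103 − j12.1)/(203 − j12.1)
|Γ| = 104/203 = 0.51

Γ ≈ 0.51 ∠ -3.29°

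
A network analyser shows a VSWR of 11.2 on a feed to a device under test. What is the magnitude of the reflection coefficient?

|Γ| = (S − 1)/(S + 1) = (11.2 − 1)/(11.2 + 1) = 10.2/12.2

|Γ| ≈ 0.836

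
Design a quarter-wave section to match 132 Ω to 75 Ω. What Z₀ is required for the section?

Z_qwt ≈ 99.5 Ω

Z_qwt = √(Z_0·R_L) = √(75 × 132) = √9900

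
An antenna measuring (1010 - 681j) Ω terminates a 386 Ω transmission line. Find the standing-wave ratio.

VSWR ≈ 3.93

Γ = (Z_L − Z_0)/(Z_L + Z_0) = (624 − j681)/(1396 − j681)
|Γ| = 924/1550 = 0.595
VSWR = (1 + |Γ|)/(1 − |Γ|) = 1.59/0.405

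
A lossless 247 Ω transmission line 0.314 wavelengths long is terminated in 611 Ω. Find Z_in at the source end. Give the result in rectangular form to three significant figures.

βl = 2π × 0.314 = 113°
tan(βl) = tan(113°) = -2.35
Z_in = Z_0·(Z_L + jZ_0·tanβl)/(Z_0 + jZ_L·tanβl)
     = 247·(611 − j581)/(247 − j1440)

Z_in ≈ 115 + j85.4 Ω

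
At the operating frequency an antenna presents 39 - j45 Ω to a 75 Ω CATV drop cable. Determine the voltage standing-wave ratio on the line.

Γ = (Z_L − Z_0)/(Z_L + Z_0) = (-36 − j45)/(114 − j45)
|Γ| = 57.6/123 = 0.47
VSWR = (1 + |Γ|)/(1 − |Γ|) = 1.47/0.53

VSWR ≈ 2.78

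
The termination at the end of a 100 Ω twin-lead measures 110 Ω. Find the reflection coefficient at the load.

Γ = 0.0476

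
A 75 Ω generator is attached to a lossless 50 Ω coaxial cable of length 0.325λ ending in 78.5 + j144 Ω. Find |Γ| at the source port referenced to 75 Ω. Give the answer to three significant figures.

|Γ| ≈ 0.83

βl = 2π × 0.325 = 117°
tan(βl) = -1.96
Z_in = Z_0·(Z_L + jZ_0·tanβl)/(Z_0 + jZ_L·tanβl) = 7.09 + j10.2 Ω
Γ_s = (Z_in − Z_s)/(Z_in + Z_s) = (-67.9 + j10.2)/(82.1 + j10.2), |Γ_s| = 0.83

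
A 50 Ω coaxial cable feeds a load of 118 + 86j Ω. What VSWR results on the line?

Γ = (Z_L − Z_0)/(Z_L + Z_0) = (68 + j86)/(168 + j86)
|Γ| = 110/189 = 0.581
VSWR = (1 + |Γ|)/(1 − |Γ|) = 1.58/0.419

VSWR ≈ 3.77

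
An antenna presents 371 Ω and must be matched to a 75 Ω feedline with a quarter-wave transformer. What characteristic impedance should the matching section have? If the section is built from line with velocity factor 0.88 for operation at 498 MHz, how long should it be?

Z_qwt ≈ 167 Ω; length ≈ 13.3 cm

Z_qwt = √(Z_0·R_L) = √(75 × 371) = √27820
λ = 0.88·c/f = 0.53 m, so l = λ/4 = 0.133 m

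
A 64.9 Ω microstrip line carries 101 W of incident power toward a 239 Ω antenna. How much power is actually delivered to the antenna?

P_delivered ≈ 67.9 W

Γ = (239 − 64.9)/(239 + 64.9) = 0.573
|Γ|² = 0.328
P_refl = |Γ|²·P_inc = 33.1 W, P_del = (1 − |Γ|²)·P_inc = 67.9 W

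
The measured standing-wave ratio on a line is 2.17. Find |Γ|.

|Γ| ≈ 0.369

|Γ| = (S − 1)/(S + 1) = (2.17 − 1)/(2.17 + 1) = 1.17/3.17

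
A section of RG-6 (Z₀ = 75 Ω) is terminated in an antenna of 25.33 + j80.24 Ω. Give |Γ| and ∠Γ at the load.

Γ ≈ 0.735 ∠ 83.1°

Γ = (Z_L − Z_0)/(Z_L + Z_0) = (-49.67 + j80.24)/(100.3 + j80.24)
|Γ| = 94.4/128 = 0.735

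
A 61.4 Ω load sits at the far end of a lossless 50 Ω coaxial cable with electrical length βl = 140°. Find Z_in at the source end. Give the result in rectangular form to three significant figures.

tan(βl) = tan(140°) = -0.839
Z_in = Z_0·(Z_L + jZ_0·tanβl)/(Z_0 + jZ_L·tanβl)
     = 50·(61.4 − j42)/(50 − j51.5)

Z_in ≈ 50.7 + j10.3 Ω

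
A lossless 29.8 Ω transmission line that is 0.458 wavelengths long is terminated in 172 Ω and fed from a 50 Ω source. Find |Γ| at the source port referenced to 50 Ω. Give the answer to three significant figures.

|Γ| ≈ 0.591

βl = 2π × 0.458 = 165°
tan(βl) = -0.27
Z_in = Z_0·(Z_L + jZ_0·tanβl)/(Z_0 + jZ_L·tanβl) = 53.8 + j75.8 Ω
Γ_s = (Z_in − Z_s)/(Z_in + Z_s) = (3.77 + j75.8)/(104 + j75.8), |Γ_s| = 0.591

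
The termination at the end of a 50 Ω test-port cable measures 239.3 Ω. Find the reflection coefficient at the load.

Γ = (Z_L − Z_0)/(Z_L + Z_0) = (239.3 − 50)/(239.3 + 50) = 189.3/289.3

Γ = 0.654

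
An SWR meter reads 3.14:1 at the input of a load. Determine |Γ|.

|Γ| = (S − 1)/(S + 1) = (3.14 − 1)/(3.14 + 1) = 2.14/4.14

|Γ| ≈ 0.517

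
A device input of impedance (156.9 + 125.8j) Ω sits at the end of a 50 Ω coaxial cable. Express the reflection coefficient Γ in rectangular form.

Γ ≈ 0.647 + j0.215

Γ = (Z_L − Z_0)/(Z_L + Z_0) = (106.9 + j125.8)/(206.9 + j125.8)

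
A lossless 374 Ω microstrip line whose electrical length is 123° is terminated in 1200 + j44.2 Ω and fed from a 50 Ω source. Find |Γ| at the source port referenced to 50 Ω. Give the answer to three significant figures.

|Γ| ≈ 0.794

tan(βl) = -1.54
Z_in = Z_0·(Z_L + jZ_0·tanβl)/(Z_0 + jZ_L·tanβl) = 157 + j205 Ω
Γ_s = (Z_in − Z_s)/(Z_in + Z_s) = (107 + j205)/(207 + j205), |Γ_s| = 0.794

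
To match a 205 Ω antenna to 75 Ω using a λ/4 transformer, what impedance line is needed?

Z_qwt ≈ 124 Ω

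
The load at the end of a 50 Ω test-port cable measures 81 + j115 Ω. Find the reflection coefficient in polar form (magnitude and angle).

Γ ≈ 0.683 ∠ 33.6°

Γ = (Z_L − Z_0)/(Z_L + Z_0) = (31 + j115)/(131 + j115)
|Γ| = 119/174 = 0.683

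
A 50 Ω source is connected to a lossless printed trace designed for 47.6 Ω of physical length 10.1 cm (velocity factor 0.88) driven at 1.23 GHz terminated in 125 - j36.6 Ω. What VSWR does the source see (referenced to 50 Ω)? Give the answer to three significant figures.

λ = v/f = 0.88·c / 1.23 GHz = 0.215 m
βl = 2π·l/λ = 2π × 0.471 = 169°
tan(βl) = -0.187
Z_in = Z_0·(Z_L + jZ_0·tanβl)/(Z_0 + jZ_L·tanβl) = 133 + j23 Ω
Γ_s = (Z_in − Z_s)/(Z_in + Z_s) = (82.8 + j23)/(183 + j23), |Γ_s| = 0.466
VSWR = (1 + |Γ_s|)/(1 − |Γ_s|)

VSWR ≈ 2.75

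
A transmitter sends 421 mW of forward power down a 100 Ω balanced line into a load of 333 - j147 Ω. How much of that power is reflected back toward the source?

P_reflected ≈ 153 mW

|Γ| = |(233 − j147)/(433 − j147)| = 0.602
|Γ|² = 0.363
P_refl = |Γ|²·P_inc = 153 mW, P_del = (1 − |Γ|²)·P_inc = 268 mW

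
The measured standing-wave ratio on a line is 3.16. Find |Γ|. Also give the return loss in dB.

|Γ| = (S − 1)/(S + 1) = (3.16 − 1)/(3.16 + 1) = 2.16/4.16
RL = −20·log₁₀|Γ| = −20·log₁₀(0.519)

|Γ| ≈ 0.519; return loss ≈ 5.69 dB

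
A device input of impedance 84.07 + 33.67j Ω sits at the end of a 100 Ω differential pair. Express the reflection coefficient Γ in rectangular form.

Γ ≈ -0.0514 + j0.192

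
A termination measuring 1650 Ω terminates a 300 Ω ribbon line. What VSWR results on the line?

VSWR ≈ 5.5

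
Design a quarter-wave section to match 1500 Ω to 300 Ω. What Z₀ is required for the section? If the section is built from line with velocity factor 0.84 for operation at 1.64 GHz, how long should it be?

Z_qwt ≈ 671 Ω; length ≈ 3.84 cm

Z_qwt = √(Z_0·R_L) = √(300 × 1500) = √450000
λ = 0.84·c/f = 0.154 m, so l = λ/4 = 0.0384 m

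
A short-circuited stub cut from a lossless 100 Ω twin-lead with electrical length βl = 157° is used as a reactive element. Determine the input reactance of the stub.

X_in ≈ -42.4 Ω (capacitive)

tan(βl) = -0.424
For a short-circuited stub, Z_in = jZ_0·tan(βl)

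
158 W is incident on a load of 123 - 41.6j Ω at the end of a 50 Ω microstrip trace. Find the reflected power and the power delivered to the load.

P_reflected ≈ 35.2 W; P_delivered ≈ 123 W

|Γ| = |(73 − j41.6)/(173 − j41.6)| = 0.472
|Γ|² = 0.223
P_refl = |Γ|²·P_inc = 35.2 W, P_del = (1 − |Γ|²)·P_inc = 123 W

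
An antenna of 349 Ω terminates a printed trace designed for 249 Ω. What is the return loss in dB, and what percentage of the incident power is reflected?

Γ = (349 − 249)/(349 + 249) = 0.167
RL = −20·log₁₀(0.167) = 15.5 dB
P_refl/P_inc = |Γ|² = 0.028

RL ≈ 15.5 dB; 2.8% of incident power reflected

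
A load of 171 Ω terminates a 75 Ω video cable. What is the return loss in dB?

RL ≈ 8.17 dB

Γ = (171 − 75)/(171 + 75) = 0.39
RL = −20·log₁₀|Γ| = −20·log₁₀(0.39)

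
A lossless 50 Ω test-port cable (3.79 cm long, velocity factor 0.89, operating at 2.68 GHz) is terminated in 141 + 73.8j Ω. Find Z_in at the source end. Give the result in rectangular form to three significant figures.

λ = v/f = 0.89·c / 2.68 GHz = 0.0996 m
βl = 2π·l/λ = 2π × 0.38 = 137°
tan(βl) = tan(137°) = -0.934
Z_in = Z_0·(Z_L + jZ_0·tanβl)/(Z_0 + jZ_L·tanβl)
     = 50·(141 + j27.1)/(119 − j132)

Z_in ≈ 21 + j34.6 Ω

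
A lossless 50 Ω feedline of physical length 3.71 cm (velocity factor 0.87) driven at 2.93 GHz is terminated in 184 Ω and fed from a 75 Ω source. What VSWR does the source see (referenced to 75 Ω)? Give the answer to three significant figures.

λ = v/f = 0.87·c / 2.93 GHz = 0.0891 m
βl = 2π·l/λ = 2π × 0.416 = 150°
tan(βl) = -0.579
Z_in = Z_0·(Z_L + jZ_0·tanβl)/(Z_0 + jZ_L·tanβl) = 44.4 + j65.6 Ω
Γ_s = (Z_in − Z_s)/(Z_in + Z_s) = (-30.6 + j65.6)/(119 + j65.6), |Γ_s| = 0.531
VSWR = (1 + |Γ_s|)/(1 − |Γ_s|)

VSWR ≈ 3.27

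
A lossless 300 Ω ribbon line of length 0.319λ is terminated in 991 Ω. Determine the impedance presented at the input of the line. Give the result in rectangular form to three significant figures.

βl = 2π × 0.319 = 115°
tan(βl) = tan(115°) = -2.16
Z_in = Z_0·(Z_L + jZ_0·tanβl)/(Z_0 + jZ_L·tanβl)
     = 300·(991 − j648)/(300 − j2140)

Z_in ≈ 108 + j124 Ω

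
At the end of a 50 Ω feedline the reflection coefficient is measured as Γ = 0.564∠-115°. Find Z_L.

Z_L ≈ 19 − j28.5 Ω

Z_L = Z_0·(1 + Γ)/(1 − Γ) = 50·(0.762 − j0.511)/(1.24 + j0.511)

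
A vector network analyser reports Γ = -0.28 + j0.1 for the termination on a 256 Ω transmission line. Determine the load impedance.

Z_L = Z_0·(1 + Γ)/(1 − Γ) = 256·(0.72 + j0.1)/(1.28 − j0.1)

Z_L ≈ 142 + j31.1 Ω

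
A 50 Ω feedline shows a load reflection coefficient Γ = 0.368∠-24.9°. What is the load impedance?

Z_L = Z_0·(1 + Γ)/(1 − Γ) = 50·(1.33 − j0.155)/(0.666 + j0.155)

Z_L ≈ 92.4 − j33.1 Ω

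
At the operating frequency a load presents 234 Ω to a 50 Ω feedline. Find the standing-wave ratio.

VSWR ≈ 4.68

Γ = (234 − 50)/(234 + 50) = 0.648
VSWR = (1 + 0.648)/(1 − 0.648)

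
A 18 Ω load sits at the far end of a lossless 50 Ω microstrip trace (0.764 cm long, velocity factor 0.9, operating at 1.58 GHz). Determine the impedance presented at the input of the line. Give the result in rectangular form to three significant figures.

λ = v/f = 0.9·c / 1.58 GHz = 0.171 m
βl = 2π·l/λ = 2π × 0.0447 = 16.1°
tan(βl) = tan(16.1°) = 0.289
Z_in = Z_0·(Z_L + jZ_0·tanβl)/(Z_0 + jZ_L·tanβl)
     = 50·(18 + j14.4)/(50 + j5.19)

Z_in ≈ 19.3 + j12.4 Ω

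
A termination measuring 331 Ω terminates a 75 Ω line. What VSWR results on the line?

VSWR ≈ 4.41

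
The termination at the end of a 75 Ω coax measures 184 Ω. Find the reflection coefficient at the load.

Γ = (Z_L − Z_0)/(Z_L + Z_0) = (184 − 75)/(184 + 75) = 109/259

Γ = 0.421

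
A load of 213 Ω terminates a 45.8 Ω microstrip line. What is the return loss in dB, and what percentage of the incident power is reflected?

Γ = (213 − 45.8)/(213 + 45.8) = 0.646
RL = −20·log₁₀(0.646) = 3.79 dB
P_refl/P_inc = |Γ|² = 0.417

RL ≈ 3.79 dB; 41.7% of incident power reflected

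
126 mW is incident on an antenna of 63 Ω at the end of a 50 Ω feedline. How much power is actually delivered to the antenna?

P_delivered ≈ 124 mW

Γ = (63 − 50)/(63 + 50) = 0.115
|Γ|² = 0.0132
P_refl = |Γ|²·P_inc = 1.67 mW, P_del = (1 − |Γ|²)·P_inc = 124 mW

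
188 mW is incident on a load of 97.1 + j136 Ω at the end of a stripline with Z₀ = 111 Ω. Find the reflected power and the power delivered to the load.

P_reflected ≈ 56.9 mW; P_delivered ≈ 131 mW

|Γ| = |(-13.9 + j136)/(208.1 + j136)| = 0.55
|Γ|² = 0.302
P_refl = |Γ|²·P_inc = 56.9 mW, P_del = (1 − |Γ|²)·P_inc = 131 mW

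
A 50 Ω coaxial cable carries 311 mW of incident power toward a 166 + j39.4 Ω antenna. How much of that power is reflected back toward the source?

P_reflected ≈ 96.8 mW

|Γ| = |(116 + j39.4)/(216 + j39.4)| = 0.558
|Γ|² = 0.311
P_refl = |Γ|²·P_inc = 96.8 mW, P_del = (1 − |Γ|²)·P_inc = 214 mW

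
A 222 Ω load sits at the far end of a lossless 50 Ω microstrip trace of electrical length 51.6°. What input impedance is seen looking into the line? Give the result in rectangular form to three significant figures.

tan(βl) = tan(51.6°) = 1.26
Z_in = Z_0·(Z_L + jZ_0·tanβl)/(Z_0 + jZ_L·tanβl)
     = 50·(222 + j63.1)/(50 + j280)

Z_in ≈ 17.8 − j36.5 Ω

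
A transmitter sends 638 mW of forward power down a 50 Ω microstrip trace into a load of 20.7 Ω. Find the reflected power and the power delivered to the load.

P_reflected ≈ 110 mW; P_delivered ≈ 528 mW

Γ = (20.7 − 50)/(20.7 + 50) = -0.414
|Γ|² = 0.172
P_refl = |Γ|²·P_inc = 110 mW, P_del = (1 − |Γ|²)·P_inc = 528 mW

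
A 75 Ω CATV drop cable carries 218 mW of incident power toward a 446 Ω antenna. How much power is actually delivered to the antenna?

P_delivered ≈ 107 mW

Γ = (446 − 75)/(446 + 75) = 0.712
|Γ|² = 0.507
P_refl = |Γ|²·P_inc = 111 mW, P_del = (1 − |Γ|²)·P_inc = 107 mW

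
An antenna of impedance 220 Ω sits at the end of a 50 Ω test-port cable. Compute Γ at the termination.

Γ = (Z_L − Z_0)/(Z_L + Z_0) = (220 − 50)/(220 + 50) = 170/270

Γ = 0.63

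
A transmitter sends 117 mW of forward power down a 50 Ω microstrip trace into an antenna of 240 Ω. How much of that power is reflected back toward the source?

P_reflected ≈ 50.2 mW

Γ = (240 − 50)/(240 + 50) = 0.655
|Γ|² = 0.429
P_refl = |Γ|²·P_inc = 50.2 mW, P_del = (1 − |Γ|²)·P_inc = 66.8 mW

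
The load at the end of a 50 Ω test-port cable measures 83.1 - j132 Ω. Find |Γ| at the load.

|Γ| ≈ 0.726

Γ = (Z_L − Z_0)/(Z_L + Z_0) = (33.1 − j132)/(133.1 − j132)
|Γ| = 136/187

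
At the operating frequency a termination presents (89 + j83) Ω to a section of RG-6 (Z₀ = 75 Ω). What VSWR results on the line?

VSWR ≈ 2.69

Γ = (Z_L − Z_0)/(Z_L + Z_0) = (14 + j83)/(164 + j83)
|Γ| = 84.2/184 = 0.458
VSWR = (1 + |Γ|)/(1 − |Γ|) = 1.46/0.542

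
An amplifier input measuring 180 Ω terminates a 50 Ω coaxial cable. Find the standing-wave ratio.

Γ = (180 − 50)/(180 + 50) = 0.565
VSWR = (1 + 0.565)/(1 − 0.565)

VSWR ≈ 3.6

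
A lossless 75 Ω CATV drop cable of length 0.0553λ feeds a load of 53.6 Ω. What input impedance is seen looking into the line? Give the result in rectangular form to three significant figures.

βl = 2π × 0.0553 = 19.9°
tan(βl) = tan(19.9°) = 0.362
Z_in = Z_0·(Z_L + jZ_0·tanβl)/(Z_0 + jZ_L·tanβl)
     = 75·(53.6 + j27.2)/(75 + j19.4)

Z_in ≈ 56.8 + j12.5 Ω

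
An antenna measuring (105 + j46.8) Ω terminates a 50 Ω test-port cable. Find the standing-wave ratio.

VSWR ≈ 2.61

Γ = (Z_L − Z_0)/(Z_L + Z_0) = (55 + j46.8)/(155 + j46.8)
|Γ| = 72.2/162 = 0.446
VSWR = (1 + |Γ|)/(1 − |Γ|) = 1.45/0.554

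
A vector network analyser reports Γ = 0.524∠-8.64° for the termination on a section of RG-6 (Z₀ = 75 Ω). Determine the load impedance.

Z_L = Z_0·(1 + Γ)/(1 − Γ) = 75·(1.52 − j0.0787)/(0.482 + j0.0787)

Z_L ≈ 228 − j49.5 Ω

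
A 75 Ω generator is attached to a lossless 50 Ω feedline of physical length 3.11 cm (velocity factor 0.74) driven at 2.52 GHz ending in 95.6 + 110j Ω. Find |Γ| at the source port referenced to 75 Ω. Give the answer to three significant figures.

|Γ| ≈ 0.737

λ = v/f = 0.74·c / 2.52 GHz = 0.0881 m
βl = 2π·l/λ = 2π × 0.353 = 127°
tan(βl) = -1.32
Z_in = Z_0·(Z_L + jZ_0·tanβl)/(Z_0 + jZ_L·tanβl) = 12.1 + j19.1 Ω
Γ_s = (Z_in − Z_s)/(Z_in + Z_s) = (-62.9 + j19.1)/(87.1 + j19.1), |Γ_s| = 0.737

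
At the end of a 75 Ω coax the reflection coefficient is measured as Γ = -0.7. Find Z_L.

Z_L = Z_0·(1 + Γ)/(1 − Γ) = 75·(0.3)/(1.7)

Z_L ≈ 13.2 Ω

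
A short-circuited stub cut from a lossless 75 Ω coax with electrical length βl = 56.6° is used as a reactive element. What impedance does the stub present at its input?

tan(βl) = 1.52
For a short-circuited stub, Z_in = jZ_0·tan(βl)

Z_in ≈ +j114 Ω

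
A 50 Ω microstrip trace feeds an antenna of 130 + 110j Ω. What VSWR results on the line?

Γ = (Z_L − Z_0)/(Z_L + Z_0) = (80 + j110)/(180 + j110)
|Γ| = 136/211 = 0.645
VSWR = (1 + |Γ|)/(1 − |Γ|) = 1.64/0.355

VSWR ≈ 4.63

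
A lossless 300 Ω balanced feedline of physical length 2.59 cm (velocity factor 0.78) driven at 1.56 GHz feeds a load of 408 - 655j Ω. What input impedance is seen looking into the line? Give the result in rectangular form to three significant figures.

Z_in ≈ 56.7 − j45.4 Ω

λ = v/f = 0.78·c / 1.56 GHz = 0.15 m
βl = 2π·l/λ = 2π × 0.173 = 62.2°
tan(βl) = tan(62.2°) = 1.89
Z_in = Z_0·(Z_L + jZ_0·tanβl)/(Z_0 + jZ_L·tanβl)
     = 300·(408 − j87)/(1540 + j773)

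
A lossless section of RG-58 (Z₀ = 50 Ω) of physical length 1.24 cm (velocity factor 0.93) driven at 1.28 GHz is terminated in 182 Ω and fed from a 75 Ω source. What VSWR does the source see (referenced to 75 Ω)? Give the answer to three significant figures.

λ = v/f = 0.93·c / 1.28 GHz = 0.218 m
βl = 2π·l/λ = 2π × 0.0569 = 20.5°
tan(βl) = 0.373
Z_in = Z_0·(Z_L + jZ_0·tanβl)/(Z_0 + jZ_L·tanβl) = 72.8 − j80.3 Ω
Γ_s = (Z_in − Z_s)/(Z_in + Z_s) = (-2.19 − j80.3)/(148 − j80.3), |Γ_s| = 0.478
VSWR = (1 + |Γ_s|)/(1 − |Γ_s|)

VSWR ≈ 2.83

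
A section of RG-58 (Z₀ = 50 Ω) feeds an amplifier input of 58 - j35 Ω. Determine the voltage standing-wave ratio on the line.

Γ = (Z_L − Z_0)/(Z_L + Z_0) = (8 − j35)/(108 − j35)
|Γ| = 35.9/114 = 0.316
VSWR = (1 + |Γ|)/(1 − |Γ|) = 1.32/0.684

VSWR ≈ 1.93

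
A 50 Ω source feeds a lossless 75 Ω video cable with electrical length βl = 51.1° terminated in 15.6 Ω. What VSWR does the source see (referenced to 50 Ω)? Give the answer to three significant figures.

tan(βl) = 1.24
Z_in = Z_0·(Z_L + jZ_0·tanβl)/(Z_0 + jZ_L·tanβl) = 37.1 + j83.4 Ω
Γ_s = (Z_in − Z_s)/(Z_in + Z_s) = (-12.9 + j83.4)/(87.1 + j83.4), |Γ_s| = 0.7
VSWR = (1 + |Γ_s|)/(1 − |Γ_s|)

VSWR ≈ 5.66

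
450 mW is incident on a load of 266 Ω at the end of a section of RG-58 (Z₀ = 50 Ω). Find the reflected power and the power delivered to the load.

P_reflected ≈ 210 mW; P_delivered ≈ 240 mW

Γ = (266 − 50)/(266 + 50) = 0.684
|Γ|² = 0.467
P_refl = |Γ|²·P_inc = 210 mW, P_del = (1 − |Γ|²)·P_inc = 240 mW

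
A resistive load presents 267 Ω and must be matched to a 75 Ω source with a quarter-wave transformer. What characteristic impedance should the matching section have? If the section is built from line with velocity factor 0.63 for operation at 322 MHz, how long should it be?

Z_qwt ≈ 142 Ω; length ≈ 14.7 cm

Z_qwt = √(Z_0·R_L) = √(75 × 267) = √20020
λ = 0.63·c/f = 0.587 m, so l = λ/4 = 0.147 m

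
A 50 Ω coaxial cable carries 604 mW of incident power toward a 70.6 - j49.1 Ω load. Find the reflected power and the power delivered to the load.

P_reflected ≈ 101 mW; P_delivered ≈ 503 mW

|Γ| = |(20.6 − j49.1)/(120.6 − j49.1)| = 0.409
|Γ|² = 0.167
P_refl = |Γ|²·P_inc = 101 mW, P_del = (1 − |Γ|²)·P_inc = 503 mW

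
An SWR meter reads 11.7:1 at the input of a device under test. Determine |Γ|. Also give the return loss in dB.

|Γ| = (S − 1)/(S + 1) = (11.7 − 1)/(11.7 + 1) = 10.7/12.7
RL = −20·log₁₀|Γ| = −20·log₁₀(0.843)

|Γ| ≈ 0.843; return loss ≈ 1.49 dB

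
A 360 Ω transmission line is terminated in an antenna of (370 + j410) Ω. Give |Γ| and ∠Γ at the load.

Γ = (Z_L − Z_0)/(Z_L + Z_0) = (10 + j410)/(730 + j410)
|Γ| = 410/837 = 0.49

Γ ≈ 0.49 ∠ 59.3°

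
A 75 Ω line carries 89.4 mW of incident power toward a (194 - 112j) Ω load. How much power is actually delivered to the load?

|Γ| = |(119 − j112)/(269 − j112)| = 0.561
|Γ|² = 0.315
P_refl = |Γ|²·P_inc = 28.1 mW, P_del = (1 − |Γ|²)·P_inc = 61.3 mW

P_delivered ≈ 61.3 mW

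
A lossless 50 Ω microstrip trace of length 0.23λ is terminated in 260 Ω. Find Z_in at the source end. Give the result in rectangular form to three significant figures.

βl = 2π × 0.23 = 82.8°
tan(βl) = tan(82.8°) = 7.92
Z_in = Z_0·(Z_L + jZ_0·tanβl)/(Z_0 + jZ_L·tanβl)
     = 50·(260 + j396)/(50 + j2060)

Z_in ≈ 9.76 − j6.08 Ω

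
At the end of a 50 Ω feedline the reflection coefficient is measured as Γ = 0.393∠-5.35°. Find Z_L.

Z_L ≈ 114 − j9.85 Ω

Z_L = Z_0·(1 + Γ)/(1 − Γ) = 50·(1.39 − j0.0366)/(0.609 + j0.0366)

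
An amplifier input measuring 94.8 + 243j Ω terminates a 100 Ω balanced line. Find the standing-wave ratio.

VSWR ≈ 8.11

Γ = (Z_L − Z_0)/(Z_L + Z_0) = (-5.2 + j243)/(194.8 + j243)
|Γ| = 243/311 = 0.78
VSWR = (1 + |Γ|)/(1 − |Γ|) = 1.78/0.22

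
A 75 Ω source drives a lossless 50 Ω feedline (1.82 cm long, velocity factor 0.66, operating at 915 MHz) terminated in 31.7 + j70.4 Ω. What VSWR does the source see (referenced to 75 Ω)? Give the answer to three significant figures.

λ = v/f = 0.66·c / 915 MHz = 0.216 m
βl = 2π·l/λ = 2π × 0.0841 = 30.3°
tan(βl) = 0.584
Z_in = Z_0·(Z_L + jZ_0·tanβl)/(Z_0 + jZ_L·tanβl) = 252 + j35.5 Ω
Γ_s = (Z_in − Z_s)/(Z_in + Z_s) = (177 + j35.5)/(327 + j35.5), |Γ_s| = 0.549
VSWR = (1 + |Γ_s|)/(1 − |Γ_s|)

VSWR ≈ 3.43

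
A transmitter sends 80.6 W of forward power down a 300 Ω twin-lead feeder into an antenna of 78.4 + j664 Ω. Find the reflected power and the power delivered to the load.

P_reflected ≈ 67.6 W; P_delivered ≈ 13 W

|Γ| = |(-221.6 + j664)/(378.4 + j664)| = 0.916
|Γ|² = 0.839
P_refl = |Γ|²·P_inc = 67.6 W, P_del = (1 − |Γ|²)·P_inc = 13 W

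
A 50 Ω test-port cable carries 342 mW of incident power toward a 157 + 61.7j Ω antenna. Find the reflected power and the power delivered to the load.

|Γ| = |(107 + j61.7)/(207 + j61.7)| = 0.572
|Γ|² = 0.327
P_refl = |Γ|²·P_inc = 112 mW, P_del = (1 − |Γ|²)·P_inc = 230 mW

P_reflected ≈ 112 mW; P_delivered ≈ 230 mW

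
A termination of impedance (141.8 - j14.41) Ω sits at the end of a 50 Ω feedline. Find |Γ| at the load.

|Γ| ≈ 0.483

Γ = (Z_L − Z_0)/(Z_L + Z_0) = (91.8 − j14.41)/(191.8 − j14.41)
|Γ| = 92.9/192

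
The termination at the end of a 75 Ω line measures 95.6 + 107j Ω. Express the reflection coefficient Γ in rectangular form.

Γ ≈ 0.369 + j0.396

Γ = (Z_L − Z_0)/(Z_L + Z_0) = (20.6 + j107)/(170.6 + j107)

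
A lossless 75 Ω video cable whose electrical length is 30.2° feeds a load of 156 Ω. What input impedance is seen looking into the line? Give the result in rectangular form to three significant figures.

Z_in ≈ 84.7 − j58.9 Ω

tan(βl) = tan(30.2°) = 0.582
Z_in = Z_0·(Z_L + jZ_0·tanβl)/(Z_0 + jZ_L·tanβl)
     = 75·(156 + j43.7)/(75 + j90.8)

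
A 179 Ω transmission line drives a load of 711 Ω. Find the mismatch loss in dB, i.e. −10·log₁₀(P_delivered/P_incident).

Γ = (711 − 179)/(711 + 179) = 0.598
|Γ|² = 0.357, so P_del/P_inc = 1 − |Γ|² = 0.643
ML = −10·log₁₀(1 − |Γ|²)

mismatch loss ≈ 1.92 dB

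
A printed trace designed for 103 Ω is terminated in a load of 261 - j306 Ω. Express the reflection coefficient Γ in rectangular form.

Γ = (Z_L − Z_0)/(Z_L + Z_0) = (158 − j306)/(364 − j306)

Γ ≈ 0.668 − j0.279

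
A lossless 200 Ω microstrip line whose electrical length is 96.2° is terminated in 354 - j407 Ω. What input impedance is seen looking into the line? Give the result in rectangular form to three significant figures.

tan(βl) = tan(96.2°) = -9.21
Z_in = Z_0·(Z_L + jZ_0·tanβl)/(Z_0 + jZ_L·tanβl)
     = 200·(354 − j2250)/(-3550 − j3260)

Z_in ≈ 52.3 + j78.7 Ω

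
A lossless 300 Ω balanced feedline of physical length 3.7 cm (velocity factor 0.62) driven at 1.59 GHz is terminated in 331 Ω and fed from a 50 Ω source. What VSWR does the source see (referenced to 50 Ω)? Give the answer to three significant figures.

VSWR ≈ 5.63

λ = v/f = 0.62·c / 1.59 GHz = 0.117 m
βl = 2π·l/λ = 2π × 0.316 = 114°
tan(βl) = -2.26
Z_in = Z_0·(Z_L + jZ_0·tanβl)/(Z_0 + jZ_L·tanβl) = 280 + j20.4 Ω
Γ_s = (Z_in − Z_s)/(Z_in + Z_s) = (230 + j20.4)/(330 + j20.4), |Γ_s| = 0.698
VSWR = (1 + |Γ_s|)/(1 − |Γ_s|)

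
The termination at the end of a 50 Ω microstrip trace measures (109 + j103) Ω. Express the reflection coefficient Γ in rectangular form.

Γ ≈ 0.557 + j0.287

Γ = (Z_L − Z_0)/(Z_L + Z_0) = (59 + j103)/(159 + j103)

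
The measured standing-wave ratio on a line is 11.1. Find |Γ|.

|Γ| ≈ 0.835

|Γ| = (S − 1)/(S + 1) = (11.1 − 1)/(11.1 + 1) = 10.1/12.1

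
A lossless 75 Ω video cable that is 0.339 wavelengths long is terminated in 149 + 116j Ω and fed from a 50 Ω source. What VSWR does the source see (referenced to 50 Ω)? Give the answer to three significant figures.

βl = 2π × 0.339 = 122°
tan(βl) = -1.6
Z_in = Z_0·(Z_L + jZ_0·tanβl)/(Z_0 + jZ_L·tanβl) = 23.9 + j20.8 Ω
Γ_s = (Z_in − Z_s)/(Z_in + Z_s) = (-26.1 + j20.8)/(73.9 + j20.8), |Γ_s| = 0.434
VSWR = (1 + |Γ_s|)/(1 − |Γ_s|)

VSWR ≈ 2.53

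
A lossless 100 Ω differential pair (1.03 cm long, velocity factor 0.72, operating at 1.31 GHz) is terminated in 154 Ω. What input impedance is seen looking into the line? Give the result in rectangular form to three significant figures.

Z_in ≈ 128 − j40.4 Ω

λ = v/f = 0.72·c / 1.31 GHz = 0.165 m
βl = 2π·l/λ = 2π × 0.0625 = 22.5°
tan(βl) = tan(22.5°) = 0.414
Z_in = Z_0·(Z_L + jZ_0·tanβl)/(Z_0 + jZ_L·tanβl)
     = 100·(154 + j41.4)/(100 + j63.8)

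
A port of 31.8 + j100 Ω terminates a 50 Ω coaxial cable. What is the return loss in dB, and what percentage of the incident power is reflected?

Γ = (-18.2 + j100)/(81.8 + j100), |Γ| = 0.787
RL = −20·log₁₀(0.787) = 2.08 dB
P_refl/P_inc = |Γ|² = 0.619

RL ≈ 2.08 dB; 61.9% of incident power reflected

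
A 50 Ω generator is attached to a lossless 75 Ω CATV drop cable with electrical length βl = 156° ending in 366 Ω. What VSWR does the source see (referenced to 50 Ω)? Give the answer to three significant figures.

VSWR ≈ 6.66

tan(βl) = -0.445
Z_in = Z_0·(Z_L + jZ_0·tanβl)/(Z_0 + jZ_L·tanβl) = 76.7 + j133 Ω
Γ_s = (Z_in − Z_s)/(Z_in + Z_s) = (26.7 + j133)/(127 + j133), |Γ_s| = 0.739
VSWR = (1 + |Γ_s|)/(1 − |Γ_s|)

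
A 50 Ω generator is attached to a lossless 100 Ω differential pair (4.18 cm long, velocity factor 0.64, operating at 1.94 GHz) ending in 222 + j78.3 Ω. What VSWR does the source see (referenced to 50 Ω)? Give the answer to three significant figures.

λ = v/f = 0.64·c / 1.94 GHz = 0.099 m
βl = 2π·l/λ = 2π × 0.422 = 152°
tan(βl) = -0.531
Z_in = Z_0·(Z_L + jZ_0·tanβl)/(Z_0 + jZ_L·tanβl) = 83.9 + j87.6 Ω
Γ_s = (Z_in − Z_s)/(Z_in + Z_s) = (33.9 + j87.6)/(134 + j87.6), |Γ_s| = 0.587
VSWR = (1 + |Γ_s|)/(1 − |Γ_s|)

VSWR ≈ 3.85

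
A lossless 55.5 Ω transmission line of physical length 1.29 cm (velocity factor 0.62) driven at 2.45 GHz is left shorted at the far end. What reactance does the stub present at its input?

λ = v/f = 0.62·c / 2.45 GHz = 0.0759 m
βl = 2π·l/λ = 2π × 0.17 = 61.2°
tan(βl) = 1.82
For a shorted stub, Z_in = jZ_0·tan(βl)

X_in ≈ 101 Ω (inductive)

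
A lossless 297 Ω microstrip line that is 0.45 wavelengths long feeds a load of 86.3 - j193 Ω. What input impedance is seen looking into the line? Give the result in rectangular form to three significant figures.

βl = 2π × 0.45 = 162°
tan(βl) = tan(162°) = -0.325
Z_in = Z_0·(Z_L + jZ_0·tanβl)/(Z_0 + jZ_L·tanβl)
     = 297·(86.3 − j290)/(234 − j28)

Z_in ≈ 151 − j349 Ω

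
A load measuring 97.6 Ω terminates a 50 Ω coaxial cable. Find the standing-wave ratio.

For a purely resistive load, VSWR = R_L/Z_0 or Z_0/R_L (whichever > 1) = 97.6/50

VSWR ≈ 1.95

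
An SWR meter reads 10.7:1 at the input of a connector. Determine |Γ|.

|Γ| = (S − 1)/(S + 1) = (10.7 − 1)/(10.7 + 1) = 9.7/11.7

|Γ| ≈ 0.829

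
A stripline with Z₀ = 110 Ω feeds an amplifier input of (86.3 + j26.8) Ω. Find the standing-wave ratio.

Γ = (Z_L − Z_0)/(Z_L + Z_0) = (-23.7 + j26.8)/(196.3 + j26.8)
|Γ| = 35.8/198 = 0.181
VSWR = (1 + |Γ|)/(1 − |Γ|) = 1.18/0.819

VSWR ≈ 1.44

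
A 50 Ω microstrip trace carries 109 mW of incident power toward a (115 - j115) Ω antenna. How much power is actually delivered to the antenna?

P_delivered ≈ 62 mW

|Γ| = |(65 − j115)/(165 − j115)| = 0.657
|Γ|² = 0.431
P_refl = |Γ|²·P_inc = 47 mW, P_del = (1 − |Γ|²)·P_inc = 62 mW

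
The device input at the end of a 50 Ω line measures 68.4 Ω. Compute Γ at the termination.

Γ = (Z_L − Z_0)/(Z_L + Z_0) = (68.4 − 50)/(68.4 + 50) = 18.4/118.4

Γ = 0.155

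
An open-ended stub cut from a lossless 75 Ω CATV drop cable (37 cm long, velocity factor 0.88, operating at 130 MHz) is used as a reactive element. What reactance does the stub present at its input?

X_in ≈ -34 Ω (capacitive)

λ = v/f = 0.88·c / 130 MHz = 2.03 m
βl = 2π·l/λ = 2π × 0.182 = 65.6°
tan(βl) = 2.2
For an open-ended stub, Z_in = −jZ_0·cot(βl) = −jZ_0/tan(βl)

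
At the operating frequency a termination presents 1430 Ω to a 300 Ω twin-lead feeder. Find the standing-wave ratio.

Γ = (1430 − 300)/(1430 + 300) = 0.653
VSWR = (1 + 0.653)/(1 − 0.653)

VSWR ≈ 4.77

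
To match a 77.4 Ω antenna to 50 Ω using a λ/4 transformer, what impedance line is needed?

Z_qwt ≈ 62.2 Ω

Z_qwt = √(Z_0·R_L) = √(50 × 77.4) = √3870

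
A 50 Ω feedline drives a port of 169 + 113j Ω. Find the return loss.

Γ = (119 + j113)/(219 + j113), |Γ| = 0.666
RL = −20·log₁₀|Γ| = −20·log₁₀(0.666)

RL ≈ 3.53 dB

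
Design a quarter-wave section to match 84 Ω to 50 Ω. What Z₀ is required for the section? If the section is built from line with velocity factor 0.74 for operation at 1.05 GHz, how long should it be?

Z_qwt = √(Z_0·R_L) = √(50 × 84) = √4200
λ = 0.74·c/f = 0.211 m, so l = λ/4 = 0.0529 m

Z_qwt ≈ 64.8 Ω; length ≈ 5.29 cm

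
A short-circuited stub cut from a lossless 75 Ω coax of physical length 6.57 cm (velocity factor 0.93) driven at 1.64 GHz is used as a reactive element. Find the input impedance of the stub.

λ = v/f = 0.93·c / 1.64 GHz = 0.17 m
βl = 2π·l/λ = 2π × 0.386 = 139°
tan(βl) = -0.868
For a short-circuited stub, Z_in = jZ_0·tan(βl)

Z_in ≈ −j65.1 Ω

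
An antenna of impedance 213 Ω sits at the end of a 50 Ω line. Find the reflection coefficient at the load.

Γ = 0.62

Γ = (Z_L − Z_0)/(Z_L + Z_0) = (213 − 50)/(213 + 50) = 163/263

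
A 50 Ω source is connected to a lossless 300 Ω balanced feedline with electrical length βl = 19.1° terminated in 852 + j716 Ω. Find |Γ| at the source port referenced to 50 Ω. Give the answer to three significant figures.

tan(βl) = 0.346
Z_in = Z_0·(Z_L + jZ_0·tanβl)/(Z_0 + jZ_L·tanβl) = 957 − j698 Ω
Γ_s = (Z_in − Z_s)/(Z_in + Z_s) = (907 − j698)/(1010 − j698), |Γ_s| = 0.934

|Γ| ≈ 0.934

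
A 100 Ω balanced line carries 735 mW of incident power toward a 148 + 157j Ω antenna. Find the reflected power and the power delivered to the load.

P_reflected ≈ 230 mW; P_delivered ≈ 505 mW

|Γ| = |(48 + j157)/(248 + j157)| = 0.559
|Γ|² = 0.313
P_refl = |Γ|²·P_inc = 230 mW, P_del = (1 − |Γ|²)·P_inc = 505 mW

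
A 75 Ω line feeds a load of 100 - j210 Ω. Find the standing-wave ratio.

VSWR ≈ 7.84

Γ = (Z_L − Z_0)/(Z_L + Z_0) = (25 − j210)/(175 − j210)
|Γ| = 211/273 = 0.774
VSWR = (1 + |Γ|)/(1 − |Γ|) = 1.77/0.226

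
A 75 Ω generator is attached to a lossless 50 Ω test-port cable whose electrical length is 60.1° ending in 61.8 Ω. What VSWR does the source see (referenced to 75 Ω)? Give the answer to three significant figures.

VSWR ≈ 1.73

tan(βl) = 1.74
Z_in = Z_0·(Z_L + jZ_0·tanβl)/(Z_0 + jZ_L·tanβl) = 44.3 − j8.16 Ω
Γ_s = (Z_in − Z_s)/(Z_in + Z_s) = (-30.7 − j8.16)/(119 − j8.16), |Γ_s| = 0.266
VSWR = (1 + |Γ_s|)/(1 − |Γ_s|)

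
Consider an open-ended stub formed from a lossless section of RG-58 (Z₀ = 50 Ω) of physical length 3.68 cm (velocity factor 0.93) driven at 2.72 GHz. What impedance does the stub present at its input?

Z_in ≈ +j40.7 Ω

λ = v/f = 0.93·c / 2.72 GHz = 0.103 m
βl = 2π·l/λ = 2π × 0.359 = 129°
tan(βl) = -1.23
For an open-ended stub, Z_in = −jZ_0·cot(βl) = −jZ_0/tan(βl)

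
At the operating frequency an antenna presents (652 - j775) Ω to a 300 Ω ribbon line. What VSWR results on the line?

Γ = (Z_L − Z_0)/(Z_L + Z_0) = (352 − j775)/(952 − j775)
|Γ| = 851/1230 = 0.693
VSWR = (1 + |Γ|)/(1 − |Γ|) = 1.69/0.307

VSWR ≈ 5.52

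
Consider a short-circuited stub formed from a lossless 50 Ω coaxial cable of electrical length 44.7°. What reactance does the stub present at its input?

X_in ≈ 49.5 Ω (inductive)

tan(βl) = 0.99
For a short-circuited stub, Z_in = jZ_0·tan(βl)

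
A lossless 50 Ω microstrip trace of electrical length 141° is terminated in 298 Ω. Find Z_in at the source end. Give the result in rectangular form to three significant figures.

tan(βl) = tan(141°) = -0.81
Z_in = Z_0·(Z_L + jZ_0·tanβl)/(Z_0 + jZ_L·tanβl)
     = 50·(298 − j40.5)/(50 − j241)

Z_in ≈ 20.3 + j57.5 Ω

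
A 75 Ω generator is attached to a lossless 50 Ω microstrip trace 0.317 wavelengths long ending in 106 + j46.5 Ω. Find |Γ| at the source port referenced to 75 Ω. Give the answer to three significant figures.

|Γ| ≈ 0.586

βl = 2π × 0.317 = 114°
tan(βl) = -2.23
Z_in = Z_0·(Z_L + jZ_0·tanβl)/(Z_0 + jZ_L·tanβl) = 19.9 + j9.45 Ω
Γ_s = (Z_in − Z_s)/(Z_in + Z_s) = (-55.1 + j9.45)/(94.9 + j9.45), |Γ_s| = 0.586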